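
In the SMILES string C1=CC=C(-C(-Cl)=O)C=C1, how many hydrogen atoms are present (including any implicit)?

5

Hydrogens are implicit in SMILES; fill each atom to its normal valence:
  5 × C (aromatic): 1 H each → 5
  1 × C (aromatic): no H
  1 × C: no H
  1 × Cl: no H
  1 × O: no H
  Total hydrogens = 5.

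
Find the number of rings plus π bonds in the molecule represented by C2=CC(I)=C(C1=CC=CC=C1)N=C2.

8

Molecular formula from the SMILES: C11H8IN.
DoU = (2C + 2 + N − H − X)/2 = (2·11 + 2 + 1 − 8 − 1)/2 = 16/2 = 8.
(Structurally: 2 ring(s) + 6 π bond(s) = 8.)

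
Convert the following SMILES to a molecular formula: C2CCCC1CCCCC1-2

Heavy atoms from the SMILES: 10 C.
Implicit hydrogens by atom environment:
  8 × C: 2 H each → 16
  2 × C: 1 H each → 2
  Total hydrogens = 18.
Molecular formula: C10H18

C10H18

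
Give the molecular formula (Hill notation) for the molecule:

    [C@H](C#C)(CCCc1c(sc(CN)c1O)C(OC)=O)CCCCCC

Heavy atoms from the SMILES: 19 C, 1 N, 3 O, 1 S.
Implicit hydrogens by atom environment:
  9 × C: 2 H each → 18
  4 × C (aromatic): no H
  2 × C: 3 H each → 6
  2 × C: 1 H each → 2
  2 × C: no H
  2 × O: no H
  1 × N: 2 H
  1 × O: 1 H
  1 × S (aromatic): no H
  Total hydrogens = 29.
Molecular formula: C19H29NO3S

C19H29NO3S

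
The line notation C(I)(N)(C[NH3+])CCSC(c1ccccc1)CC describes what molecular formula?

C13H22IN2S+

Heavy atoms from the SMILES: 13 C, 1 I, 2 N, 1 S.
Implicit hydrogens by atom environment:
  5 × C (aromatic): 1 H each → 5
  4 × C: 2 H each → 8
  1 × C: 3 H
  1 × C: 1 H
  1 × C: no H
  1 × C (aromatic): no H
  1 × I: no H
  1 × N (charge +1): 3 H
  1 × N: 2 H
  1 × S: no H
  Total hydrogens = 22.
Net charge +1.
Molecular formula: C13H22IN2S+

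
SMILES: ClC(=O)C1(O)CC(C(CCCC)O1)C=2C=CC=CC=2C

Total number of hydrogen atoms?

21

Hydrogens are implicit in SMILES; fill each atom to its normal valence:
  4 × C: 2 H each → 8
  4 × C (aromatic): 1 H each → 4
  2 × C: 3 H each → 6
  2 × C: 1 H each → 2
  2 × C: no H
  2 × C (aromatic): no H
  2 × O: no H
  1 × Cl: no H
  1 × O: 1 H
  Total hydrogens = 21.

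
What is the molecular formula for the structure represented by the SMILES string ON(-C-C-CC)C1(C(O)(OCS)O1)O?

C7H15NO5S

Heavy atoms from the SMILES: 7 C, 1 N, 5 O, 1 S.
Implicit hydrogens by atom environment:
  4 × C: 2 H each → 8
  3 × O: 1 H each → 3
  2 × C: no H
  2 × O: no H
  1 × C: 3 H
  1 × N: no H
  1 × S: 1 H
  Total hydrogens = 15.
Molecular formula: C7H15NO5S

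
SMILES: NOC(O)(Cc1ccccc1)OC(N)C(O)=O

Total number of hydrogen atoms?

14

Hydrogens are implicit in SMILES; fill each atom to its normal valence:
  5 × C (aromatic): 1 H each → 5
  3 × O: no H
  2 × C: no H
  2 × N: 2 H each → 4
  2 × O: 1 H each → 2
  1 × C: 2 H
  1 × C: 1 H
  1 × C (aromatic): no H
  Total hydrogens = 14.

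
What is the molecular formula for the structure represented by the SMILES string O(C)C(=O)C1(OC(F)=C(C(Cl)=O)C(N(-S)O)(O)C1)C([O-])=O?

Heavy atoms from the SMILES: 9 C, 1 Cl, 1 F, 1 N, 8 O, 1 S.
Implicit hydrogens by atom environment:
  7 × C: no H
  5 × O: no H
  2 × O: 1 H each → 2
  1 × C: 3 H
  1 × C: 2 H
  1 × Cl: no H
  1 × F: no H
  1 × N: no H
  1 × O (charge -1): no H
  1 × S: 1 H
  Total hydrogens = 8.
Net charge -1.
Molecular formula: C9H8ClFNO8S-

C9H8ClFNO8S-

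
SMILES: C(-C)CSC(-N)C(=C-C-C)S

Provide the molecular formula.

C8H17NS2

Heavy atoms from the SMILES: 8 C, 1 N, 2 S.
Implicit hydrogens by atom environment:
  3 × C: 2 H each → 6
  2 × C: 3 H each → 6
  2 × C: 1 H each → 2
  1 × C: no H
  1 × N: 2 H
  1 × S: 1 H
  1 × S: no H
  Total hydrogens = 17.
Molecular formula: C8H17NS2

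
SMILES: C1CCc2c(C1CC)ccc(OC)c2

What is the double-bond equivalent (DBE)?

5

Molecular formula from the SMILES: C13H18O.
DoU = (2C + 2 + N − H − X)/2 = (2·13 + 2 + 0 − 18 − 0)/2 = 10/2 = 5.
(Structurally: 2 ring(s) + 3 π bond(s) = 5.)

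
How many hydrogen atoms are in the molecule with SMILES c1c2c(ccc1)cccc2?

8

Hydrogens are implicit in SMILES; fill each atom to its normal valence:
  8 × C (aromatic): 1 H each → 8
  2 × C (aromatic): no H
  Total hydrogens = 8.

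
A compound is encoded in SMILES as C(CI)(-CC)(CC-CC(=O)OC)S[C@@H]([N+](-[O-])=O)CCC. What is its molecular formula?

C13H24INO4S

Heavy atoms from the SMILES: 13 C, 1 I, 1 N, 4 O, 1 S.
Implicit hydrogens by atom environment:
  7 × C: 2 H each → 14
  3 × C: 3 H each → 9
  3 × O: no H
  2 × C: no H
  1 × C: 1 H
  1 × I: no H
  1 × N (charge +1): no H
  1 × O (charge -1): no H
  1 × S: no H
  Total hydrogens = 24.
Molecular formula: C13H24INO4S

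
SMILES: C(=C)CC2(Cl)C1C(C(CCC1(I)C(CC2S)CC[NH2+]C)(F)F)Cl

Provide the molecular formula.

Heavy atoms from the SMILES: 16 C, 2 Cl, 2 F, 1 I, 1 N, 1 S.
Implicit hydrogens by atom environment:
  7 × C: 2 H each → 14
  5 × C: 1 H each → 5
  3 × C: no H
  2 × Cl: no H
  2 × F: no H
  1 × C: 3 H
  1 × I: no H
  1 × N (charge +1): 2 H
  1 × S: 1 H
  Total hydrogens = 25.
Net charge +1.
Molecular formula: C16H25Cl2F2INS+

C16H25Cl2F2INS+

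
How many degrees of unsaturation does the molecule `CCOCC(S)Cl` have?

0

Molecular formula from the SMILES: C4H9ClOS.
DoU = (2C + 2 + N − H − X)/2 = (2·4 + 2 + 0 − 9 − 1)/2 = 0/2 = 0.
(Structurally: 0 ring(s) + 0 π bond(s) = 0.)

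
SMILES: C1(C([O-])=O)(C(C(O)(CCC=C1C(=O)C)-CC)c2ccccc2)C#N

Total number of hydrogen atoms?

Hydrogens are implicit in SMILES; fill each atom to its normal valence:
  6 × C: no H
  5 × C (aromatic): 1 H each → 5
  3 × C: 2 H each → 6
  2 × C: 3 H each → 6
  2 × C: 1 H each → 2
  2 × O: no H
  1 × C (aromatic): no H
  1 × N: no H
  1 × O: 1 H
  1 × O (charge -1): no H
  Total hydrogens = 20.

20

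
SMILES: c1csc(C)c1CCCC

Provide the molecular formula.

Heavy atoms from the SMILES: 9 C, 1 S.
Implicit hydrogens by atom environment:
  3 × C: 2 H each → 6
  2 × C: 3 H each → 6
  2 × C (aromatic): 1 H each → 2
  2 × C (aromatic): no H
  1 × S (aromatic): no H
  Total hydrogens = 14.
Molecular formula: C9H14S

C9H14S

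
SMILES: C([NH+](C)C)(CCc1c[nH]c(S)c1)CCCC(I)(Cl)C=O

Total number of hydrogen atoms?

Hydrogens are implicit in SMILES; fill each atom to its normal valence:
  5 × C: 2 H each → 10
  2 × C: 3 H each → 6
  2 × C (aromatic): 1 H each → 2
  2 × C: 1 H each → 2
  2 × C (aromatic): no H
  1 × C: no H
  1 × Cl: no H
  1 × I: no H
  1 × N (aromatic): 1 H
  1 × N (charge +1): 1 H
  1 × O: no H
  1 × S: 1 H
  Total hydrogens = 23.

23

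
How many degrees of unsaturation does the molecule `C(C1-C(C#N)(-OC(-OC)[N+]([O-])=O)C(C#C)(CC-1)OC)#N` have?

Molecular formula from the SMILES: C12H13N3O5.
DoU = (2C + 2 + N − H − X)/2 = (2·12 + 2 + 3 − 13 − 0)/2 = 16/2 = 8.
(Structurally: 1 ring(s) + 7 π bond(s) = 8.)

8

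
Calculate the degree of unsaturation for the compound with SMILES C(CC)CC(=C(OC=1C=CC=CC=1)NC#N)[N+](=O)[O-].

Molecular formula from the SMILES: C13H15N3O3.
DoU = (2C + 2 + N − H − X)/2 = (2·13 + 2 + 3 − 15 − 0)/2 = 16/2 = 8.
(Structurally: 1 ring(s) + 7 π bond(s) = 8.)

8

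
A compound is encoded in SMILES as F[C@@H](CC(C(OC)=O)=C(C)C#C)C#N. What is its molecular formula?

C10H10FNO2

Heavy atoms from the SMILES: 10 C, 1 F, 1 N, 2 O.
Implicit hydrogens by atom environment:
  5 × C: no H
  2 × C: 3 H each → 6
  2 × C: 1 H each → 2
  2 × O: no H
  1 × C: 2 H
  1 × F: no H
  1 × N: no H
  Total hydrogens = 10.
Molecular formula: C10H10FNO2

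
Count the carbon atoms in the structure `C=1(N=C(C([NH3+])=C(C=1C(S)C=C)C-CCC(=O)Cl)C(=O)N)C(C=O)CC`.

17

The symbol for carbon appears 17 times in the SMILES. (Cl is a single chlorine, not C + l.)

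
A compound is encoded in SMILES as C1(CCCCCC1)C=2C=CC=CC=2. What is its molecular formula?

C13H18

Heavy atoms from the SMILES: 13 C.
Implicit hydrogens by atom environment:
  6 × C: 2 H each → 12
  5 × C (aromatic): 1 H each → 5
  1 × C: 1 H
  1 × C (aromatic): no H
  Total hydrogens = 18.
Molecular formula: C13H18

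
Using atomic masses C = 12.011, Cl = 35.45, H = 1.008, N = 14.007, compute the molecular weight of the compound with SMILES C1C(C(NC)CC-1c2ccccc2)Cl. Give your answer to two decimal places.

Molecular formula: C12H16ClN.
M = 12×12.011 + 1×35.45 + 16×1.008 + 1×14.007 = 209.72 g/mol.

209.72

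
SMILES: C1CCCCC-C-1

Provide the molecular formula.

Heavy atoms from the SMILES: 7 C.
Implicit hydrogens by atom environment:
  7 × C: 2 H each → 14
  Total hydrogens = 14.
Molecular formula: C7H14

C7H14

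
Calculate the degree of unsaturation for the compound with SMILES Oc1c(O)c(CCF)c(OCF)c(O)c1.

4

Molecular formula from the SMILES: C9H10F2O4.
DoU = (2C + 2 + N − H − X)/2 = (2·9 + 2 + 0 − 10 − 2)/2 = 8/2 = 4.
(Structurally: 1 ring(s) + 3 π bond(s) = 4.)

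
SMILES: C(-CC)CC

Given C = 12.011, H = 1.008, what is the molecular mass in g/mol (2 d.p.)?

72.15

Molecular formula: C5H12.
M = 5×12.011 + 12×1.008 = 72.15 g/mol.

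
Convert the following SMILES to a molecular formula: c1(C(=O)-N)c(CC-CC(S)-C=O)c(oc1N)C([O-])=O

Heavy atoms from the SMILES: 11 C, 2 N, 5 O, 1 S.
Implicit hydrogens by atom environment:
  4 × C (aromatic): no H
  3 × C: 2 H each → 6
  3 × O: no H
  2 × C: 1 H each → 2
  2 × C: no H
  2 × N: 2 H each → 4
  1 × O (aromatic): no H
  1 × O (charge -1): no H
  1 × S: 1 H
  Total hydrogens = 13.
Net charge -1.
Molecular formula: C11H13N2O5S-

C11H13N2O5S-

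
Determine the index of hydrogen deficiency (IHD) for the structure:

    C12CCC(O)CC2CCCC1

Molecular formula from the SMILES: C10H18O.
DoU = (2C + 2 + N − H − X)/2 = (2·10 + 2 + 0 − 18 − 0)/2 = 4/2 = 2.
(Structurally: 2 ring(s) + 0 π bond(s) = 2.)

2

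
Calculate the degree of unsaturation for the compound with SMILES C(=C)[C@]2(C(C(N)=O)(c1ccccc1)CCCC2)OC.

7

Molecular formula from the SMILES: C16H21NO2.
DoU = (2C + 2 + N − H − X)/2 = (2·16 + 2 + 1 − 21 − 0)/2 = 14/2 = 7.
(Structurally: 2 ring(s) + 5 π bond(s) = 7.)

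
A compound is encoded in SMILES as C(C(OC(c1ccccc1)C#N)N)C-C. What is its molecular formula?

C12H16N2O

Heavy atoms from the SMILES: 12 C, 2 N, 1 O.
Implicit hydrogens by atom environment:
  5 × C (aromatic): 1 H each → 5
  2 × C: 2 H each → 4
  2 × C: 1 H each → 2
  1 × C: 3 H
  1 × C: no H
  1 × C (aromatic): no H
  1 × N: 2 H
  1 × N: no H
  1 × O: no H
  Total hydrogens = 16.
Molecular formula: C12H16N2O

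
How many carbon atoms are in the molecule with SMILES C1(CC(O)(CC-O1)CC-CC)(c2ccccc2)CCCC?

19

The symbol for carbon appears 19 times in the SMILES. Lowercase c denotes aromatic carbon and counts toward C.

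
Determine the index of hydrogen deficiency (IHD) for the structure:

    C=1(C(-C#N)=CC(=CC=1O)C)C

Molecular formula from the SMILES: C9H9NO.
DoU = (2C + 2 + N − H − X)/2 = (2·9 + 2 + 1 − 9 − 0)/2 = 12/2 = 6.
(Structurally: 1 ring(s) + 5 π bond(s) = 6.)

6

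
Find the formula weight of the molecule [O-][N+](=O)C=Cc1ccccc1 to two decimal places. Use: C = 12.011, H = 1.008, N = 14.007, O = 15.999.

149.15

Molecular formula: C8H7NO2.
M = 8×12.011 + 7×1.008 + 1×14.007 + 2×15.999 = 149.15 g/mol.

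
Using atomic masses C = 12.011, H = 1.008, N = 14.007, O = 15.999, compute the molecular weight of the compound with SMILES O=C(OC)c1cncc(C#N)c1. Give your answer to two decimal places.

Molecular formula: C8H6N2O2.
M = 8×12.011 + 6×1.008 + 2×14.007 + 2×15.999 = 162.15 g/mol.

162.15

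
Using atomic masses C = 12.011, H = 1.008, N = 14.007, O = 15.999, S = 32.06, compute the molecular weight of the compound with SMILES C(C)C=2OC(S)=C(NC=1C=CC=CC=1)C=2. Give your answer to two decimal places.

Molecular formula: C12H13NOS.
M = 12×12.011 + 13×1.008 + 1×14.007 + 1×15.999 + 1×32.06 = 219.30 g/mol.

219.30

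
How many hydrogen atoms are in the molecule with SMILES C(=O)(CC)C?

Hydrogens are implicit in SMILES; fill each atom to its normal valence:
  2 × C: 3 H each → 6
  1 × C: 2 H
  1 × C: no H
  1 × O: no H
  Total hydrogens = 8.

8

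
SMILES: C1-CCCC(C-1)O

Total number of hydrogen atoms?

12

Hydrogens are implicit in SMILES; fill each atom to its normal valence:
  5 × C: 2 H each → 10
  1 × C: 1 H
  1 × O: 1 H
  Total hydrogens = 12.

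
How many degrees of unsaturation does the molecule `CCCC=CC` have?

Molecular formula from the SMILES: C6H12.
DoU = (2C + 2 + N − H − X)/2 = (2·6 + 2 + 0 − 12 − 0)/2 = 2/2 = 1.
(Structurally: 0 ring(s) + 1 π bond(s) = 1.)

1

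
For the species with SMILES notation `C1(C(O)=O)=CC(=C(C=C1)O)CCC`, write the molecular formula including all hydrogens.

C10H12O3

Heavy atoms from the SMILES: 10 C, 3 O.
Implicit hydrogens by atom environment:
  3 × C (aromatic): 1 H each → 3
  3 × C (aromatic): no H
  2 × C: 2 H each → 4
  2 × O: 1 H each → 2
  1 × C: 3 H
  1 × C: no H
  1 × O: no H
  Total hydrogens = 12.
Molecular formula: C10H12O3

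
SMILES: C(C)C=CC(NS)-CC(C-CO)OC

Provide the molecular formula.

Heavy atoms from the SMILES: 10 C, 1 N, 2 O, 1 S.
Implicit hydrogens by atom environment:
  4 × C: 2 H each → 8
  4 × C: 1 H each → 4
  2 × C: 3 H each → 6
  1 × N: 1 H
  1 × O: 1 H
  1 × O: no H
  1 × S: 1 H
  Total hydrogens = 21.
Molecular formula: C10H21NO2S

C10H21NO2S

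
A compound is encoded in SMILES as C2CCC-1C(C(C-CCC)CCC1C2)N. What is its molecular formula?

Heavy atoms from the SMILES: 14 C, 1 N.
Implicit hydrogens by atom environment:
  9 × C: 2 H each → 18
  4 × C: 1 H each → 4
  1 × C: 3 H
  1 × N: 2 H
  Total hydrogens = 27.
Molecular formula: C14H27N

C14H27N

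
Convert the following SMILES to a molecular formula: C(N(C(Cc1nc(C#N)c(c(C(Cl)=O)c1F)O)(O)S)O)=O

Heavy atoms from the SMILES: 10 C, 1 Cl, 1 F, 3 N, 5 O, 1 S.
Implicit hydrogens by atom environment:
  5 × C (aromatic): no H
  3 × C: no H
  3 × O: 1 H each → 3
  2 × N: no H
  2 × O: no H
  1 × C: 2 H
  1 × C: 1 H
  1 × Cl: no H
  1 × F: no H
  1 × N (aromatic): no H
  1 × S: 1 H
  Total hydrogens = 7.
Molecular formula: C10H7ClFN3O5S

C10H7ClFN3O5S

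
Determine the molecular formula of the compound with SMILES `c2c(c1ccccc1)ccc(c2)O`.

C12H10O

Heavy atoms from the SMILES: 12 C, 1 O.
Implicit hydrogens by atom environment:
  9 × C (aromatic): 1 H each → 9
  3 × C (aromatic): no H
  1 × O: 1 H
  Total hydrogens = 10.
Molecular formula: C12H10O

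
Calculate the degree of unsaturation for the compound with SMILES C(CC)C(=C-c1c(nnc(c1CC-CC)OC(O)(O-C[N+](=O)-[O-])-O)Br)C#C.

Molecular formula from the SMILES: C17H22BrN3O6.
DoU = (2C + 2 + N − H − X)/2 = (2·17 + 2 + 3 − 22 − 1)/2 = 16/2 = 8.
(Structurally: 1 ring(s) + 7 π bond(s) = 8.)

8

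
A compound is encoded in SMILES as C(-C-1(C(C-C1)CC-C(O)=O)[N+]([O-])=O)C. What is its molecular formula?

Heavy atoms from the SMILES: 9 C, 1 N, 4 O.
Implicit hydrogens by atom environment:
  5 × C: 2 H each → 10
  2 × C: no H
  2 × O: no H
  1 × C: 3 H
  1 × C: 1 H
  1 × N (charge +1): no H
  1 × O: 1 H
  1 × O (charge -1): no H
  Total hydrogens = 15.
Molecular formula: C9H15NO4

C9H15NO4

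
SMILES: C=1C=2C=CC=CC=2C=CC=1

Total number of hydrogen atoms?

8

Hydrogens are implicit in SMILES; fill each atom to its normal valence:
  8 × C (aromatic): 1 H each → 8
  2 × C (aromatic): no H
  Total hydrogens = 8.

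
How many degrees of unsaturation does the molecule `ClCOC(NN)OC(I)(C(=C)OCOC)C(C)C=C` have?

2

Molecular formula from the SMILES: C11H20ClIN2O4.
DoU = (2C + 2 + N − H − X)/2 = (2·11 + 2 + 2 − 20 − 2)/2 = 4/2 = 2.
(Structurally: 0 ring(s) + 2 π bond(s) = 2.)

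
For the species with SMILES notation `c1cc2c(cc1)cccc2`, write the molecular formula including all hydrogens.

Heavy atoms from the SMILES: 10 C.
Implicit hydrogens by atom environment:
  8 × C (aromatic): 1 H each → 8
  2 × C (aromatic): no H
  Total hydrogens = 8.
Molecular formula: C10H8

C10H8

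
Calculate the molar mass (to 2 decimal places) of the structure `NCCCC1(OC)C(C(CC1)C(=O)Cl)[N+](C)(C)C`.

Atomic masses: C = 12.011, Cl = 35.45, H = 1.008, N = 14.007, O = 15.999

Molecular formula: C13H26ClN2O2+.
M = 13×12.011 + 1×35.45 + 26×1.008 + 2×14.007 + 2×15.999 = 277.81 g/mol.

277.81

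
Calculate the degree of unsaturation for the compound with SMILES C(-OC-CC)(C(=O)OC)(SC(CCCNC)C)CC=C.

2

Molecular formula from the SMILES: C15H29NO3S.
DoU = (2C + 2 + N − H − X)/2 = (2·15 + 2 + 1 − 29 − 0)/2 = 4/2 = 2.
(Structurally: 0 ring(s) + 2 π bond(s) = 2.)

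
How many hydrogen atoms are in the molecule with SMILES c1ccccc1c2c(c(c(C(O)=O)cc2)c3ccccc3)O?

14

Hydrogens are implicit in SMILES; fill each atom to its normal valence:
  12 × C (aromatic): 1 H each → 12
  6 × C (aromatic): no H
  2 × O: 1 H each → 2
  1 × C: no H
  1 × O: no H
  Total hydrogens = 14.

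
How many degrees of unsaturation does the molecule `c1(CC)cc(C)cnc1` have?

Molecular formula from the SMILES: C8H11N.
DoU = (2C + 2 + N − H − X)/2 = (2·8 + 2 + 1 − 11 − 0)/2 = 8/2 = 4.
(Structurally: 1 ring(s) + 3 π bond(s) = 4.)

4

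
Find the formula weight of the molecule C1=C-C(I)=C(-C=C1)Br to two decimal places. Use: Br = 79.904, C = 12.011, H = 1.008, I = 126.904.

282.91

Molecular formula: C6H4BrI.
M = 1×79.904 + 6×12.011 + 4×1.008 + 1×126.904 = 282.91 g/mol.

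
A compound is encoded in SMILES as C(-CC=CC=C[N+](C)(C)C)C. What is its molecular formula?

Heavy atoms from the SMILES: 10 C, 1 N.
Implicit hydrogens by atom environment:
  4 × C: 3 H each → 12
  4 × C: 1 H each → 4
  2 × C: 2 H each → 4
  1 × N (charge +1): no H
  Total hydrogens = 20.
Net charge +1.
Molecular formula: C10H20N+

C10H20N+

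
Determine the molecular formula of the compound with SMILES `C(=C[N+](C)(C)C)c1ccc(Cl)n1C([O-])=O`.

C10H13ClN2O2

Heavy atoms from the SMILES: 10 C, 1 Cl, 2 N, 2 O.
Implicit hydrogens by atom environment:
  3 × C: 3 H each → 9
  2 × C (aromatic): 1 H each → 2
  2 × C: 1 H each → 2
  2 × C (aromatic): no H
  1 × C: no H
  1 × Cl: no H
  1 × N (aromatic): no H
  1 × N (charge +1): no H
  1 × O: no H
  1 × O (charge -1): no H
  Total hydrogens = 13.
Molecular formula: C10H13ClN2O2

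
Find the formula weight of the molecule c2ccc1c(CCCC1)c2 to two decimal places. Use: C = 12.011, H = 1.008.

132.21

Molecular formula: C10H12.
M = 10×12.011 + 12×1.008 = 132.21 g/mol.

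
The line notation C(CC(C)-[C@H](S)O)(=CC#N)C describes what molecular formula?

C8H13NOS

Heavy atoms from the SMILES: 8 C, 1 N, 1 O, 1 S.
Implicit hydrogens by atom environment:
  3 × C: 1 H each → 3
  2 × C: 3 H each → 6
  2 × C: no H
  1 × C: 2 H
  1 × N: no H
  1 × O: 1 H
  1 × S: 1 H
  Total hydrogens = 13.
Molecular formula: C8H13NOS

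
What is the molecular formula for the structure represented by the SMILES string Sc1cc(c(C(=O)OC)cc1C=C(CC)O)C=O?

Heavy atoms from the SMILES: 13 C, 4 O, 1 S.
Implicit hydrogens by atom environment:
  4 × C (aromatic): no H
  3 × O: no H
  2 × C: 3 H each → 6
  2 × C (aromatic): 1 H each → 2
  2 × C: 1 H each → 2
  2 × C: no H
  1 × C: 2 H
  1 × O: 1 H
  1 × S: 1 H
  Total hydrogens = 14.
Molecular formula: C13H14O4S

C13H14O4S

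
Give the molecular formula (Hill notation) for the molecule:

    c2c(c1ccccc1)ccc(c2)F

C12H9F

Heavy atoms from the SMILES: 12 C, 1 F.
Implicit hydrogens by atom environment:
  9 × C (aromatic): 1 H each → 9
  3 × C (aromatic): no H
  1 × F: no H
  Total hydrogens = 9.
Molecular formula: C12H9F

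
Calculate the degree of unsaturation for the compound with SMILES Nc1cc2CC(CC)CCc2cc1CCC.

Molecular formula from the SMILES: C15H23N.
DoU = (2C + 2 + N − H − X)/2 = (2·15 + 2 + 1 − 23 − 0)/2 = 10/2 = 5.
(Structurally: 2 ring(s) + 3 π bond(s) = 5.)

5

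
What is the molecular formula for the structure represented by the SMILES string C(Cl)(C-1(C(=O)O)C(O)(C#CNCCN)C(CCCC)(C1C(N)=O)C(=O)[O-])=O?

Heavy atoms from the SMILES: 16 C, 1 Cl, 3 N, 7 O.
Implicit hydrogens by atom environment:
  9 × C: no H
  5 × C: 2 H each → 10
  4 × O: no H
  2 × N: 2 H each → 4
  2 × O: 1 H each → 2
  1 × C: 3 H
  1 × C: 1 H
  1 × Cl: no H
  1 × N: 1 H
  1 × O (charge -1): no H
  Total hydrogens = 21.
Net charge -1.
Molecular formula: C16H21ClN3O7-

C16H21ClN3O7-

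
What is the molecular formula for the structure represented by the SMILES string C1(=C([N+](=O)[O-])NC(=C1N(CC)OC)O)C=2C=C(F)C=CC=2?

C13H14FN3O4

Heavy atoms from the SMILES: 13 C, 1 F, 3 N, 4 O.
Implicit hydrogens by atom environment:
  6 × C (aromatic): no H
  4 × C (aromatic): 1 H each → 4
  2 × C: 3 H each → 6
  2 × O: no H
  1 × C: 2 H
  1 × F: no H
  1 × N (aromatic): 1 H
  1 × N: no H
  1 × N (charge +1): no H
  1 × O: 1 H
  1 × O (charge -1): no H
  Total hydrogens = 14.
Molecular formula: C13H14FN3O4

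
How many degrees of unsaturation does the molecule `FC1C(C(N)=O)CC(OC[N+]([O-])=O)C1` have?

Molecular formula from the SMILES: C7H11FN2O4.
DoU = (2C + 2 + N − H − X)/2 = (2·7 + 2 + 2 − 11 − 1)/2 = 6/2 = 3.
(Structurally: 1 ring(s) + 2 π bond(s) = 3.)

3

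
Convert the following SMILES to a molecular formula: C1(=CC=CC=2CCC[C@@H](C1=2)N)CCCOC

Heavy atoms from the SMILES: 14 C, 1 N, 1 O.
Implicit hydrogens by atom environment:
  6 × C: 2 H each → 12
  3 × C (aromatic): 1 H each → 3
  3 × C (aromatic): no H
  1 × C: 3 H
  1 × C: 1 H
  1 × N: 2 H
  1 × O: no H
  Total hydrogens = 21.
Molecular formula: C14H21NO

C14H21NO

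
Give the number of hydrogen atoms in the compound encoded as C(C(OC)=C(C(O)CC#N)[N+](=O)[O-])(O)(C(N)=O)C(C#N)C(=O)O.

12

Hydrogens are implicit in SMILES; fill each atom to its normal valence:
  7 × C: no H
  4 × O: no H
  3 × O: 1 H each → 3
  2 × C: 1 H each → 2
  2 × N: no H
  1 × C: 3 H
  1 × C: 2 H
  1 × N: 2 H
  1 × N (charge +1): no H
  1 × O (charge -1): no H
  Total hydrogens = 12.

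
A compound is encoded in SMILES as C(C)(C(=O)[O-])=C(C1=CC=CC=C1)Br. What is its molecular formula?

C10H8BrO2-

Heavy atoms from the SMILES: 1 Br, 10 C, 2 O.
Implicit hydrogens by atom environment:
  5 × C (aromatic): 1 H each → 5
  3 × C: no H
  1 × Br: no H
  1 × C: 3 H
  1 × C (aromatic): no H
  1 × O: no H
  1 × O (charge -1): no H
  Total hydrogens = 8.
Net charge -1.
Molecular formula: C10H8BrO2-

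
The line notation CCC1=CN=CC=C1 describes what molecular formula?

C7H9N

Heavy atoms from the SMILES: 7 C, 1 N.
Implicit hydrogens by atom environment:
  4 × C (aromatic): 1 H each → 4
  1 × C: 3 H
  1 × C: 2 H
  1 × C (aromatic): no H
  1 × N (aromatic): no H
  Total hydrogens = 9.
Molecular formula: C7H9N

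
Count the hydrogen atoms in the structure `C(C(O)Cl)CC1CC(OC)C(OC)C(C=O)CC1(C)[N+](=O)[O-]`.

24

Hydrogens are implicit in SMILES; fill each atom to its normal valence:
  6 × C: 1 H each → 6
  4 × C: 2 H each → 8
  4 × O: no H
  3 × C: 3 H each → 9
  1 × C: no H
  1 × Cl: no H
  1 × N (charge +1): no H
  1 × O: 1 H
  1 × O (charge -1): no H
  Total hydrogens = 24.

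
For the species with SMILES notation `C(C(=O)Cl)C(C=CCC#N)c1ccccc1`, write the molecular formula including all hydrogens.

C13H12ClNO

Heavy atoms from the SMILES: 13 C, 1 Cl, 1 N, 1 O.
Implicit hydrogens by atom environment:
  5 × C (aromatic): 1 H each → 5
  3 × C: 1 H each → 3
  2 × C: 2 H each → 4
  2 × C: no H
  1 × C (aromatic): no H
  1 × Cl: no H
  1 × N: no H
  1 × O: no H
  Total hydrogens = 12.
Molecular formula: C13H12ClNO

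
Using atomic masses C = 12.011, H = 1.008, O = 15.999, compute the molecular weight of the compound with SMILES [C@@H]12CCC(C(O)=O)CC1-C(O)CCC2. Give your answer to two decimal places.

Molecular formula: C11H18O3.
M = 11×12.011 + 18×1.008 + 3×15.999 = 198.26 g/mol.

198.26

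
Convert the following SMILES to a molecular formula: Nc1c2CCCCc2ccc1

Heavy atoms from the SMILES: 10 C, 1 N.
Implicit hydrogens by atom environment:
  4 × C: 2 H each → 8
  3 × C (aromatic): 1 H each → 3
  3 × C (aromatic): no H
  1 × N: 2 H
  Total hydrogens = 13.
Molecular formula: C10H13N

C10H13N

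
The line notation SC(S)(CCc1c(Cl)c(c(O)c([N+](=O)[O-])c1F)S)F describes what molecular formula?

Heavy atoms from the SMILES: 9 C, 1 Cl, 2 F, 1 N, 3 O, 3 S.
Implicit hydrogens by atom environment:
  6 × C (aromatic): no H
  3 × S: 1 H each → 3
  2 × C: 2 H each → 4
  2 × F: no H
  1 × C: no H
  1 × Cl: no H
  1 × N (charge +1): no H
  1 × O: 1 H
  1 × O: no H
  1 × O (charge -1): no H
  Total hydrogens = 8.
Molecular formula: C9H8ClF2NO3S3

C9H8ClF2NO3S3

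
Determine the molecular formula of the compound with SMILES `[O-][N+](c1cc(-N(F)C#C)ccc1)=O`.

Heavy atoms from the SMILES: 8 C, 1 F, 2 N, 2 O.
Implicit hydrogens by atom environment:
  4 × C (aromatic): 1 H each → 4
  2 × C (aromatic): no H
  1 × C: 1 H
  1 × C: no H
  1 × F: no H
  1 × N (charge +1): no H
  1 × N: no H
  1 × O: no H
  1 × O (charge -1): no H
  Total hydrogens = 5.
Molecular formula: C8H5FN2O2

C8H5FN2O2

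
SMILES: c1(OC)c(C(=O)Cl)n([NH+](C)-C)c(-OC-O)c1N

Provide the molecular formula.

C9H15ClN3O4+

Heavy atoms from the SMILES: 9 C, 1 Cl, 3 N, 4 O.
Implicit hydrogens by atom environment:
  4 × C (aromatic): no H
  3 × C: 3 H each → 9
  3 × O: no H
  1 × C: 2 H
  1 × C: no H
  1 × Cl: no H
  1 × N: 2 H
  1 × N (charge +1): 1 H
  1 × N (aromatic): no H
  1 × O: 1 H
  Total hydrogens = 15.
Net charge +1.
Molecular formula: C9H15ClN3O4+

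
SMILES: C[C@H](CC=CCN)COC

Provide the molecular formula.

C8H17NO

Heavy atoms from the SMILES: 8 C, 1 N, 1 O.
Implicit hydrogens by atom environment:
  3 × C: 2 H each → 6
  3 × C: 1 H each → 3
  2 × C: 3 H each → 6
  1 × N: 2 H
  1 × O: no H
  Total hydrogens = 17.
Molecular formula: C8H17NO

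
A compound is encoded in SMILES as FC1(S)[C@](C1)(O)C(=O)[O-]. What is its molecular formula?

C4H4FO3S-

Heavy atoms from the SMILES: 4 C, 1 F, 3 O, 1 S.
Implicit hydrogens by atom environment:
  3 × C: no H
  1 × C: 2 H
  1 × F: no H
  1 × O: 1 H
  1 × O: no H
  1 × O (charge -1): no H
  1 × S: 1 H
  Total hydrogens = 4.
Net charge -1.
Molecular formula: C4H4FO3S-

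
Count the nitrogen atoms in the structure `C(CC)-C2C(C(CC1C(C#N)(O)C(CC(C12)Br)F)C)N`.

2

The symbol for nitrogen appears 2 times in the SMILES.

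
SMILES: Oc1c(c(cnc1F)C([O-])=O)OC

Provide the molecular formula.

Heavy atoms from the SMILES: 7 C, 1 F, 1 N, 4 O.
Implicit hydrogens by atom environment:
  4 × C (aromatic): no H
  2 × O: no H
  1 × C: 3 H
  1 × C (aromatic): 1 H
  1 × C: no H
  1 × F: no H
  1 × N (aromatic): no H
  1 × O: 1 H
  1 × O (charge -1): no H
  Total hydrogens = 5.
Net charge -1.
Molecular formula: C7H5FNO4-

C7H5FNO4-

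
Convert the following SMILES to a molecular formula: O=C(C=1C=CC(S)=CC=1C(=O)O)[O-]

Heavy atoms from the SMILES: 8 C, 4 O, 1 S.
Implicit hydrogens by atom environment:
  3 × C (aromatic): 1 H each → 3
  3 × C (aromatic): no H
  2 × C: no H
  2 × O: no H
  1 × O: 1 H
  1 × O (charge -1): no H
  1 × S: 1 H
  Total hydrogens = 5.
Net charge -1.
Molecular formula: C8H5O4S-

C8H5O4S-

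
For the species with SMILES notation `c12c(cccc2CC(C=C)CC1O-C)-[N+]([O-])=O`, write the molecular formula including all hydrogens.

Heavy atoms from the SMILES: 13 C, 1 N, 3 O.
Implicit hydrogens by atom environment:
  3 × C: 2 H each → 6
  3 × C (aromatic): 1 H each → 3
  3 × C: 1 H each → 3
  3 × C (aromatic): no H
  2 × O: no H
  1 × C: 3 H
  1 × N (charge +1): no H
  1 × O (charge -1): no H
  Total hydrogens = 15.
Molecular formula: C13H15NO3

C13H15NO3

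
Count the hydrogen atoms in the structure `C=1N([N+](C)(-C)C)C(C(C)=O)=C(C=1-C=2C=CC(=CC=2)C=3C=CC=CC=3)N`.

24

Hydrogens are implicit in SMILES; fill each atom to its normal valence:
  10 × C (aromatic): 1 H each → 10
  6 × C (aromatic): no H
  4 × C: 3 H each → 12
  1 × C: no H
  1 × N: 2 H
  1 × N (aromatic): no H
  1 × N (charge +1): no H
  1 × O: no H
  Total hydrogens = 24.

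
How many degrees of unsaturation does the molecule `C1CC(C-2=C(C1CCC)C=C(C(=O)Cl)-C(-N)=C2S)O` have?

Molecular formula from the SMILES: C14H18ClNO2S.
DoU = (2C + 2 + N − H − X)/2 = (2·14 + 2 + 1 − 18 − 1)/2 = 12/2 = 6.
(Structurally: 2 ring(s) + 4 π bond(s) = 6.)

6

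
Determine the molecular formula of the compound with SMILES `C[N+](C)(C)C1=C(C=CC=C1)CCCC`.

Heavy atoms from the SMILES: 13 C, 1 N.
Implicit hydrogens by atom environment:
  4 × C: 3 H each → 12
  4 × C (aromatic): 1 H each → 4
  3 × C: 2 H each → 6
  2 × C (aromatic): no H
  1 × N (charge +1): no H
  Total hydrogens = 22.
Net charge +1.
Molecular formula: C13H22N+

C13H22N+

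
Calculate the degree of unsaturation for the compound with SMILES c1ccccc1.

4

Molecular formula from the SMILES: C6H6.
DoU = (2C + 2 + N − H − X)/2 = (2·6 + 2 + 0 − 6 − 0)/2 = 8/2 = 4.
(Structurally: 1 ring(s) + 3 π bond(s) = 4.)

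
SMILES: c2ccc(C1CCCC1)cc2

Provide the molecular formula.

C11H14

Heavy atoms from the SMILES: 11 C.
Implicit hydrogens by atom environment:
  5 × C (aromatic): 1 H each → 5
  4 × C: 2 H each → 8
  1 × C: 1 H
  1 × C (aromatic): no H
  Total hydrogens = 14.
Molecular formula: C11H14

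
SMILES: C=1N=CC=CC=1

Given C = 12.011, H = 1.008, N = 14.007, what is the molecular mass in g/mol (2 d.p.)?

79.10

Molecular formula: C5H5N.
M = 5×12.011 + 5×1.008 + 1×14.007 = 79.10 g/mol.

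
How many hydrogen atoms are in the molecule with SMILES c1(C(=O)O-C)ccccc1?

Hydrogens are implicit in SMILES; fill each atom to its normal valence:
  5 × C (aromatic): 1 H each → 5
  2 × O: no H
  1 × C: 3 H
  1 × C (aromatic): no H
  1 × C: no H
  Total hydrogens = 8.

8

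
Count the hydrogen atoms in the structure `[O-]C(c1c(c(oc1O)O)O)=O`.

3

Hydrogens are implicit in SMILES; fill each atom to its normal valence:
  4 × C (aromatic): no H
  3 × O: 1 H each → 3
  1 × C: no H
  1 × O (aromatic): no H
  1 × O: no H
  1 × O (charge -1): no H
  Total hydrogens = 3.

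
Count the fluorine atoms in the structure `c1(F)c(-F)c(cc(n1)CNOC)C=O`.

The symbol for fluorine appears 2 times in the SMILES.

2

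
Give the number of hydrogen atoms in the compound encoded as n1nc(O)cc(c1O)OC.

Hydrogens are implicit in SMILES; fill each atom to its normal valence:
  3 × C (aromatic): no H
  2 × N (aromatic): no H
  2 × O: 1 H each → 2
  1 × C: 3 H
  1 × C (aromatic): 1 H
  1 × O: no H
  Total hydrogens = 6.

6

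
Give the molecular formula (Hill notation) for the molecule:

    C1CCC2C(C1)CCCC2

C10H18

Heavy atoms from the SMILES: 10 C.
Implicit hydrogens by atom environment:
  8 × C: 2 H each → 16
  2 × C: 1 H each → 2
  Total hydrogens = 18.
Molecular formula: C10H18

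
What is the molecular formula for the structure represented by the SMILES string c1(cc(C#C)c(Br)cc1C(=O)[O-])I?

C9H3BrIO2-

Heavy atoms from the SMILES: 1 Br, 9 C, 1 I, 2 O.
Implicit hydrogens by atom environment:
  4 × C (aromatic): no H
  2 × C (aromatic): 1 H each → 2
  2 × C: no H
  1 × Br: no H
  1 × C: 1 H
  1 × I: no H
  1 × O: no H
  1 × O (charge -1): no H
  Total hydrogens = 3.
Net charge -1.
Molecular formula: C9H3BrIO2-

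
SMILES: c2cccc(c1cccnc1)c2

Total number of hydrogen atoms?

Hydrogens are implicit in SMILES; fill each atom to its normal valence:
  9 × C (aromatic): 1 H each → 9
  2 × C (aromatic): no H
  1 × N (aromatic): no H
  Total hydrogens = 9.

9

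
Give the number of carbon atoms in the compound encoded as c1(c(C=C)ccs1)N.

The symbol for carbon appears 6 times in the SMILES. Lowercase c denotes aromatic carbon and counts toward C.

6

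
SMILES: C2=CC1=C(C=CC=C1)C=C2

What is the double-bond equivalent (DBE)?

Molecular formula from the SMILES: C10H8.
DoU = (2C + 2 + N − H − X)/2 = (2·10 + 2 + 0 − 8 − 0)/2 = 14/2 = 7.
(Structurally: 2 ring(s) + 5 π bond(s) = 7.)

7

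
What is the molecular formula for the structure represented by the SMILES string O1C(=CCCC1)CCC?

C8H14O

Heavy atoms from the SMILES: 8 C, 1 O.
Implicit hydrogens by atom environment:
  5 × C: 2 H each → 10
  1 × C: 3 H
  1 × C: 1 H
  1 × C: no H
  1 × O: no H
  Total hydrogens = 14.
Molecular formula: C8H14O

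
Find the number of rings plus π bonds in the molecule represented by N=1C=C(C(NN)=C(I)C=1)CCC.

4

Molecular formula from the SMILES: C8H12IN3.
DoU = (2C + 2 + N − H − X)/2 = (2·8 + 2 + 3 − 12 − 1)/2 = 8/2 = 4.
(Structurally: 1 ring(s) + 3 π bond(s) = 4.)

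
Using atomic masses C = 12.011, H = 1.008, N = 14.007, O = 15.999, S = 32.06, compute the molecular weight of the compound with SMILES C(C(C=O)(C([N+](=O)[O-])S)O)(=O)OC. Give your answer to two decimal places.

Molecular formula: C5H7NO6S.
M = 5×12.011 + 7×1.008 + 1×14.007 + 6×15.999 + 1×32.06 = 209.17 g/mol.

209.17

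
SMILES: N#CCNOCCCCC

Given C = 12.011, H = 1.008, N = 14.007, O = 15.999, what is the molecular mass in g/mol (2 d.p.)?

Molecular formula: C7H14N2O.
M = 7×12.011 + 14×1.008 + 2×14.007 + 1×15.999 = 142.20 g/mol.

142.20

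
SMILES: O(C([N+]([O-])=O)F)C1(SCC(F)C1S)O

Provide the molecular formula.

Heavy atoms from the SMILES: 5 C, 2 F, 1 N, 4 O, 2 S.
Implicit hydrogens by atom environment:
  3 × C: 1 H each → 3
  2 × F: no H
  2 × O: no H
  1 × C: 2 H
  1 × C: no H
  1 × N (charge +1): no H
  1 × O: 1 H
  1 × O (charge -1): no H
  1 × S: 1 H
  1 × S: no H
  Total hydrogens = 7.
Molecular formula: C5H7F2NO4S2

C5H7F2NO4S2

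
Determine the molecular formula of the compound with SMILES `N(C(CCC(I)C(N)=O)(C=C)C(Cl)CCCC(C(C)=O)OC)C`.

C16H28ClIN2O3

Heavy atoms from the SMILES: 16 C, 1 Cl, 1 I, 2 N, 3 O.
Implicit hydrogens by atom environment:
  6 × C: 2 H each → 12
  4 × C: 1 H each → 4
  3 × C: 3 H each → 9
  3 × C: no H
  3 × O: no H
  1 × Cl: no H
  1 × I: no H
  1 × N: 2 H
  1 × N: 1 H
  Total hydrogens = 28.
Molecular formula: C16H28ClIN2O3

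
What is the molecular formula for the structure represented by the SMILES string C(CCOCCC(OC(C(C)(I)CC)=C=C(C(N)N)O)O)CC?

C16H31IN2O4

Heavy atoms from the SMILES: 16 C, 1 I, 2 N, 4 O.
Implicit hydrogens by atom environment:
  7 × C: 2 H each → 14
  4 × C: no H
  3 × C: 3 H each → 9
  2 × C: 1 H each → 2
  2 × N: 2 H each → 4
  2 × O: 1 H each → 2
  2 × O: no H
  1 × I: no H
  Total hydrogens = 31.
Molecular formula: C16H31IN2O4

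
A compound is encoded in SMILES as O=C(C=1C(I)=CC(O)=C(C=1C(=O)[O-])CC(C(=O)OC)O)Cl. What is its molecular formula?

C12H9ClIO7-

Heavy atoms from the SMILES: 12 C, 1 Cl, 1 I, 7 O.
Implicit hydrogens by atom environment:
  5 × C (aromatic): no H
  4 × O: no H
  3 × C: no H
  2 × O: 1 H each → 2
  1 × C: 3 H
  1 × C: 2 H
  1 × C (aromatic): 1 H
  1 × C: 1 H
  1 × Cl: no H
  1 × I: no H
  1 × O (charge -1): no H
  Total hydrogens = 9.
Net charge -1.
Molecular formula: C12H9ClIO7-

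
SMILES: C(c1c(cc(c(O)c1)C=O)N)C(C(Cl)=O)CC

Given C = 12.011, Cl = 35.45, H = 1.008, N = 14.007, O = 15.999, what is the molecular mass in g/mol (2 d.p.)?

Molecular formula: C12H14ClNO3.
M = 12×12.011 + 1×35.45 + 14×1.008 + 1×14.007 + 3×15.999 = 255.70 g/mol.

255.70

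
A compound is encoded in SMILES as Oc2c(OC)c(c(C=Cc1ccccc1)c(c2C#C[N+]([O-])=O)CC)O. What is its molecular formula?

Heavy atoms from the SMILES: 19 C, 1 N, 5 O.
Implicit hydrogens by atom environment:
  7 × C (aromatic): no H
  5 × C (aromatic): 1 H each → 5
  2 × C: 3 H each → 6
  2 × C: 1 H each → 2
  2 × C: no H
  2 × O: 1 H each → 2
  2 × O: no H
  1 × C: 2 H
  1 × N (charge +1): no H
  1 × O (charge -1): no H
  Total hydrogens = 17.
Molecular formula: C19H17NO5

C19H17NO5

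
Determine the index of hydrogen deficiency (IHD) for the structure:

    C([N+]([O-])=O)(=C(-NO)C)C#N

Molecular formula from the SMILES: C4H5N3O3.
DoU = (2C + 2 + N − H − X)/2 = (2·4 + 2 + 3 − 5 − 0)/2 = 8/2 = 4.
(Structurally: 0 ring(s) + 4 π bond(s) = 4.)

4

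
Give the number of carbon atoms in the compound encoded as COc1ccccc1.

The symbol for carbon appears 7 times in the SMILES. Lowercase c denotes aromatic carbon and counts toward C.

7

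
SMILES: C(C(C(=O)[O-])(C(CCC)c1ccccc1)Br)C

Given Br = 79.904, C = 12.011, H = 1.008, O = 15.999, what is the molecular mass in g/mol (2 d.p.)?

298.20

Molecular formula: C14H18BrO2-.
M = 1×79.904 + 14×12.011 + 18×1.008 + 2×15.999 = 298.20 g/mol.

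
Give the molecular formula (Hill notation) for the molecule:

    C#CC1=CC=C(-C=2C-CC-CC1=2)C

C13H14

Heavy atoms from the SMILES: 13 C.
Implicit hydrogens by atom environment:
  4 × C: 2 H each → 8
  4 × C (aromatic): no H
  2 × C (aromatic): 1 H each → 2
  1 × C: 3 H
  1 × C: 1 H
  1 × C: no H
  Total hydrogens = 14.
Molecular formula: C13H14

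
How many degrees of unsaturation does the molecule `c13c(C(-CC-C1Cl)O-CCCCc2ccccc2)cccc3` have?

Molecular formula from the SMILES: C20H23ClO.
DoU = (2C + 2 + N − H − X)/2 = (2·20 + 2 + 0 − 23 − 1)/2 = 18/2 = 9.
(Structurally: 3 ring(s) + 6 π bond(s) = 9.)

9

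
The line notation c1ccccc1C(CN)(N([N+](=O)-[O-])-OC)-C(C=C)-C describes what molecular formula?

C13H19N3O3

Heavy atoms from the SMILES: 13 C, 3 N, 3 O.
Implicit hydrogens by atom environment:
  5 × C (aromatic): 1 H each → 5
  2 × C: 3 H each → 6
  2 × C: 2 H each → 4
  2 × C: 1 H each → 2
  2 × O: no H
  1 × C: no H
  1 × C (aromatic): no H
  1 × N: 2 H
  1 × N: no H
  1 × N (charge +1): no H
  1 × O (charge -1): no H
  Total hydrogens = 19.
Molecular formula: C13H19N3O3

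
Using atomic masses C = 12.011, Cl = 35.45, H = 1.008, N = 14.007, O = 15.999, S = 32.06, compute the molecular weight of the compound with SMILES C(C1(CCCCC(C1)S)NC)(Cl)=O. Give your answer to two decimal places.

Molecular formula: C9H16ClNOS.
M = 9×12.011 + 1×35.45 + 16×1.008 + 1×14.007 + 1×15.999 + 1×32.06 = 221.74 g/mol.

221.74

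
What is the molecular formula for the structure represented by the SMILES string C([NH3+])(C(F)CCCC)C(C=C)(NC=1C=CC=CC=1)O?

C15H24FN2O+

Heavy atoms from the SMILES: 15 C, 1 F, 2 N, 1 O.
Implicit hydrogens by atom environment:
  5 × C (aromatic): 1 H each → 5
  4 × C: 2 H each → 8
  3 × C: 1 H each → 3
  1 × C: 3 H
  1 × C: no H
  1 × C (aromatic): no H
  1 × F: no H
  1 × N (charge +1): 3 H
  1 × N: 1 H
  1 × O: 1 H
  Total hydrogens = 24.
Net charge +1.
Molecular formula: C15H24FN2O+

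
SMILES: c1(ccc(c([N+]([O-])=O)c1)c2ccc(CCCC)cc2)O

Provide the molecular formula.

Heavy atoms from the SMILES: 16 C, 1 N, 3 O.
Implicit hydrogens by atom environment:
  7 × C (aromatic): 1 H each → 7
  5 × C (aromatic): no H
  3 × C: 2 H each → 6
  1 × C: 3 H
  1 × N (charge +1): no H
  1 × O: 1 H
  1 × O: no H
  1 × O (charge -1): no H
  Total hydrogens = 17.
Molecular formula: C16H17NO3

C16H17NO3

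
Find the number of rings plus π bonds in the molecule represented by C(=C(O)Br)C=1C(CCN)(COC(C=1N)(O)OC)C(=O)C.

Molecular formula from the SMILES: C12H19BrN2O5.
DoU = (2C + 2 + N − H − X)/2 = (2·12 + 2 + 2 − 19 − 1)/2 = 8/2 = 4.
(Structurally: 1 ring(s) + 3 π bond(s) = 4.)

4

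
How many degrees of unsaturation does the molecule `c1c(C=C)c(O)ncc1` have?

5

Molecular formula from the SMILES: C7H7NO.
DoU = (2C + 2 + N − H − X)/2 = (2·7 + 2 + 1 − 7 − 0)/2 = 10/2 = 5.
(Structurally: 1 ring(s) + 4 π bond(s) = 5.)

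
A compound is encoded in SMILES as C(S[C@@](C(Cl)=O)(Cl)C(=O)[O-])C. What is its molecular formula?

C5H5Cl2O3S-

Heavy atoms from the SMILES: 5 C, 2 Cl, 3 O, 1 S.
Implicit hydrogens by atom environment:
  3 × C: no H
  2 × Cl: no H
  2 × O: no H
  1 × C: 3 H
  1 × C: 2 H
  1 × O (charge -1): no H
  1 × S: no H
  Total hydrogens = 5.
Net charge -1.
Molecular formula: C5H5Cl2O3S-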